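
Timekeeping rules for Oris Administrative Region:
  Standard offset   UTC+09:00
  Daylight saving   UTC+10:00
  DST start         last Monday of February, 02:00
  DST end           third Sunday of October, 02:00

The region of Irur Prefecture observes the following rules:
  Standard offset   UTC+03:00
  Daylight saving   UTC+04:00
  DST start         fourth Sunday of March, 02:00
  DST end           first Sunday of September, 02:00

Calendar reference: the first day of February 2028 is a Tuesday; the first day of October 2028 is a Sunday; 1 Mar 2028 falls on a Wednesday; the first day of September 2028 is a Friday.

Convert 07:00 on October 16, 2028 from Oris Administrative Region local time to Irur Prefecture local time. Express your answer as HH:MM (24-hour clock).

1 February 2028 is a Tuesday, so Mondays fall on 7, 14, 21, 28; the last is February 28.
1 October 2028 is a Sunday, so the first Sunday is October 1 and the third is October 15.
October 16, 2028 is outside the daylight-saving period (28 February – 15 October), so Oris Administrative Region is on standard time, UTC+09:00.
07:00 Oris Administrative Region − 9h = 22:00 UTC (rolling into the previous day, 15 October 2028).
1 March 2028 is a Wednesday, so the first Sunday is March 5 and the fourth is March 26.
1 September 2028 is a Friday, so the first Sunday is September 3.
At the standard offset (UTC+03:00), 22:00 UTC + 3h = 01:00 Irur Prefecture standard time (rolling into the next day, 16 October 2028).
The standard-time date in Irur Prefecture, October 16, 2028, is outside the daylight-saving period (26 March – 3 September), so Irur Prefecture is on standard time, UTC+03:00.
22:00 UTC + 3h = 01:00 Irur Prefecture (rolling into the next day, 16 October 2028).

01:00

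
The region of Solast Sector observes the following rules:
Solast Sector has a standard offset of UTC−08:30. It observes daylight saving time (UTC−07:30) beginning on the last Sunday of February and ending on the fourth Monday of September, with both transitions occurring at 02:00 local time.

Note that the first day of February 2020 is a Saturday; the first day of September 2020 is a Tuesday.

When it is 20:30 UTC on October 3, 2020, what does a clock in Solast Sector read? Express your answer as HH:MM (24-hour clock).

12:00

1 February 2020 is a Saturday, so Sundays fall on 2, 9, 16, 23; the last is February 23.
1 September 2020 is a Tuesday, so the first Monday is September 7 and the fourth is September 28.
At the standard offset (UTC−08:30), 20:30 UTC − 8h30m = 12:00 Solast Sector standard time.
The standard-time date in Solast Sector, October 3, 2020, is outside the daylight-saving period (23 February – 28 September), so Solast Sector is on standard time, UTC−08:30.
20:30 UTC − 8h30m = 12:00 local.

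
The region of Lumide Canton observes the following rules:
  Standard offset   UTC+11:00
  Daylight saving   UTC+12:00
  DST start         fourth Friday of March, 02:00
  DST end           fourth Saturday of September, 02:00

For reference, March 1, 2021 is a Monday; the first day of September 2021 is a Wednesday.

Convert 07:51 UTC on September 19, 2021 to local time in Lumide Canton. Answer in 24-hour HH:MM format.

1 March 2021 is a Monday, so the first Friday is March 5 and the fourth is March 26.
1 September 2021 is a Wednesday, so the first Saturday is September 4 and the fourth is September 25.
At the standard offset (UTC+11:00), 07:51 UTC + 11h = 18:51 Lumide Canton standard time.
The standard-time date in Lumide Canton, September 19, 2021, lies within the daylight-saving period (26 March – 25 September), so Lumide Canton is on daylight time, UTC+12:00.
07:51 UTC + 12h = 19:51 local.

19:51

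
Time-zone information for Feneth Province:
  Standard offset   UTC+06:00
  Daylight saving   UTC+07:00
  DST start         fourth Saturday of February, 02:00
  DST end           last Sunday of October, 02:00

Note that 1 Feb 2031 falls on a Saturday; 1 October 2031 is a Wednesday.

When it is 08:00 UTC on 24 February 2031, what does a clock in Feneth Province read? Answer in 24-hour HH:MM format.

1 February 2031 is a Saturday, so the first Saturday is February 1 and the fourth is February 22.
1 October 2031 is a Wednesday, so Sundays fall on 5, 12, 19, 26; the last is October 26.
At the standard offset (UTC+06:00), 08:00 UTC + 6h = 14:00 Feneth Province standard time.
The standard-time date in Feneth Province, 24 February 2031, falls between 22 February and 26 October, so daylight saving is in effect and Feneth Province is at UTC+07:00.
08:00 UTC + 7h = 15:00 local.

15:00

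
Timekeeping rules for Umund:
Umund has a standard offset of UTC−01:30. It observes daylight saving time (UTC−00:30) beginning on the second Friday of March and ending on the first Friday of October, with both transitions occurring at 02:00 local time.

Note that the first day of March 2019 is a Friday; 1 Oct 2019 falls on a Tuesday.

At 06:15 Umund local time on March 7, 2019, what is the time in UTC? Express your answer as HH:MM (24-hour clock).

07:45

1 March 2019 is a Friday, so the first Friday is March 1 and the second is March 8.
1 October 2019 is a Tuesday, so the first Friday is October 4.
March 7, 2019 is outside the daylight-saving period (8 March – 4 October), so Umund is on standard time, UTC−01:30.
06:15 local + 1h30m = 07:45 UTC.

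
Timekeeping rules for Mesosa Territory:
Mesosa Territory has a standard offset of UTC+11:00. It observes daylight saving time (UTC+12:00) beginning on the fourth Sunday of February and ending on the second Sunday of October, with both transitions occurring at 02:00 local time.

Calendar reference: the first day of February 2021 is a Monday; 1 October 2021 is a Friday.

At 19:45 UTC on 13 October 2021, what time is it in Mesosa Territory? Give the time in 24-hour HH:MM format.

06:45

1 February 2021 is a Monday, so the first Sunday is February 7 and the fourth is February 28.
1 October 2021 is a Friday, so the first Sunday is October 3 and the second is October 10.
At the standard offset (UTC+11:00), 19:45 UTC + 11h = 06:45 Mesosa Territory standard time (rolling into the next day, 14 October 2021).
Daylight saving runs 28 February – 10 October; the standard-time date in Mesosa Territory, 14 October 2021, is outside that window, so Mesosa Territory is on standard time at UTC+11:00.
19:45 UTC + 11h = 06:45 local (rolling into the next day, 14 October 2021).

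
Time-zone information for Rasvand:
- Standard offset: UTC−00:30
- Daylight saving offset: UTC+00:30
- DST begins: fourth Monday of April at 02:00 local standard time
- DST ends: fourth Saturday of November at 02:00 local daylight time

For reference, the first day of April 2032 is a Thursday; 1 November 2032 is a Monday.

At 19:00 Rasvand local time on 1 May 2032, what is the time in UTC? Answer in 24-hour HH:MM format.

1 April 2032 is a Thursday, so the first Monday is April 5 and the fourth is April 26.
1 November 2032 is a Monday, so the first Saturday is November 6 and the fourth is November 27.
Daylight saving runs 26 April – 27 November; 1 May 2032 is inside that window, so Rasvand is at UTC+00:30.
19:00 local − 0h30m = 18:30 UTC.

18:30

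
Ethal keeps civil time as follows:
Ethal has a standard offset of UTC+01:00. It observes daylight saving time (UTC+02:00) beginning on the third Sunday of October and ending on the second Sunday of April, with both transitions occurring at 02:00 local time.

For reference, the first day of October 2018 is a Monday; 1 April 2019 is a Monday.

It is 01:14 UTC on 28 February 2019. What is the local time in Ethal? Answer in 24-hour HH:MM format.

1 October 2018 is a Monday, so the first Sunday is October 7 and the third is October 21.
1 April 2019 is a Monday, so the first Sunday is April 7 and the second is April 14.
At the standard offset (UTC+01:00), 01:14 UTC + 1h = 02:14 Ethal standard time.
Daylight saving runs 21 October 2018 – 14 April 2019; the standard-time date in Ethal, 28 February 2019, is inside that window, so Ethal is at UTC+02:00.
01:14 UTC + 2h = 03:14 local.

03:14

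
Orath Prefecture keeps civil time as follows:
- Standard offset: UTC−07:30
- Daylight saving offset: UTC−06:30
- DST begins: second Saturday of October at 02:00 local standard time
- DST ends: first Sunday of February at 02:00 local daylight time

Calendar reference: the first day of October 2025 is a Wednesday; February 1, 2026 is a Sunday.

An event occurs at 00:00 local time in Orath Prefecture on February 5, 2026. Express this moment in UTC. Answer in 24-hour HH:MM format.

07:30

1 October 2025 is a Wednesday, so the first Saturday is October 4 and the second is October 11.
1 February 2026 is a Sunday, so the first Sunday is February 1.
February 5, 2026 does not fall between 11 October 2025 and 1 February 2026, so daylight saving is not in effect and Orath Prefecture is at UTC−07:30.
00:00 local + 7h30m = 07:30 UTC.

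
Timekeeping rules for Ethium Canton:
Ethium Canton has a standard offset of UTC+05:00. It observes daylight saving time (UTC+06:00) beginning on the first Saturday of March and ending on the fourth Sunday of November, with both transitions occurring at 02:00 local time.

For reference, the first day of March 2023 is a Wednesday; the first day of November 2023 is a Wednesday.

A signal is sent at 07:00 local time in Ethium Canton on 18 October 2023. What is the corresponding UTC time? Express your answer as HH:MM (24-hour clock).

01:00

1 March 2023 is a Wednesday, so the first Saturday is March 4.
1 November 2023 is a Wednesday, so the first Sunday is November 5 and the fourth is November 26.
18 October 2023 falls between 4 March and 26 November, so daylight saving is in effect and Ethium Canton is at UTC+06:00.
07:00 local − 6h = 01:00 UTC.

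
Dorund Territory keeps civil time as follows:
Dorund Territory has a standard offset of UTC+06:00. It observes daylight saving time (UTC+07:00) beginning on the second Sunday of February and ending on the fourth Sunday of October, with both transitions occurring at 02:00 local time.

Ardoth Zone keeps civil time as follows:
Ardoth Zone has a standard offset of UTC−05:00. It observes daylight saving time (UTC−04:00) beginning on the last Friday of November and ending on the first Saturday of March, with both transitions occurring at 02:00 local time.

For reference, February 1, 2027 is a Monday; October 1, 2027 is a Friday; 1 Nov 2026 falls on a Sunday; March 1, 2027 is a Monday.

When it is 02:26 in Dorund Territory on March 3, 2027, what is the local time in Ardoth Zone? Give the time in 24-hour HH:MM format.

1 February 2027 is a Monday, so the first Sunday is February 7 and the second is February 14.
1 October 2027 is a Friday, so the first Sunday is October 3 and the fourth is October 24.
March 3, 2027 lies within the daylight-saving period (14 February – 24 October), so Dorund Territory is on daylight time, UTC+07:00.
02:26 Dorund Territory − 7h = 19:26 UTC (rolling into the previous day, 2 March 2027).
1 November 2026 is a Sunday, so Fridays fall on 6, 13, 20, 27; the last is November 27.
1 March 2027 is a Monday, so the first Saturday is March 6.
At the standard offset (UTC−05:00), 19:26 UTC − 5h = 14:26 Ardoth Zone standard time.
The standard-time date in Ardoth Zone, March 2, 2027, falls between 27 November 2026 and 6 March 2027, so daylight saving is in effect and Ardoth Zone is at UTC−04:00.
19:26 UTC − 4h = 15:26 Ardoth Zone.

15:26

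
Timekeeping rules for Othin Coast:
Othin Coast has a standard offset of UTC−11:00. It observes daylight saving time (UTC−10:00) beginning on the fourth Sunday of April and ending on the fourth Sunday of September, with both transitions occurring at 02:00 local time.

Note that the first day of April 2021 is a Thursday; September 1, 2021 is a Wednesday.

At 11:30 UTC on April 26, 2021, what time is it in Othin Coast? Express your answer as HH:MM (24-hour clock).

1 April 2021 is a Thursday, so the first Sunday is April 4 and the fourth is April 25.
1 September 2021 is a Wednesday, so the first Sunday is September 5 and the fourth is September 26.
At the standard offset (UTC−11:00), 11:30 UTC − 11h = 00:30 Othin Coast standard time.
The standard-time date in Othin Coast, April 26, 2021, falls between 25 April and 26 September, so daylight saving is in effect and Othin Coast is at UTC−10:00.
11:30 UTC − 10h = 01:30 local.

01:30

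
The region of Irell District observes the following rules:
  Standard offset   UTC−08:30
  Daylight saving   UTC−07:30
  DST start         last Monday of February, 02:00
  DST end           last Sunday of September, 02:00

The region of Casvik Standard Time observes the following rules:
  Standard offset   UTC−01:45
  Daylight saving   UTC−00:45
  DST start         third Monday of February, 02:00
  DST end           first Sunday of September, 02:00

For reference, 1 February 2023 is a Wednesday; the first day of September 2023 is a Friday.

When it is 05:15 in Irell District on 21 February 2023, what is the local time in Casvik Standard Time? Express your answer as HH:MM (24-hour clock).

13:00

1 February 2023 is a Wednesday, so Mondays fall on 6, 13, 20, 27; the last is February 27.
1 September 2023 is a Friday, so Sundays fall on 3, 10, 17, 24; the last is September 24.
Daylight saving runs 27 February – 24 September; 21 February 2023 is outside that window, so Irell District is on standard time at UTC−08:30.
05:15 Irell District + 8h30m = 13:45 UTC.
1 February 2023 is a Wednesday, so the first Monday is February 6 and the third is February 20.
1 September 2023 is a Friday, so the first Sunday is September 3.
At the standard offset (UTC−01:45), 13:45 UTC − 1h45m = 12:00 Casvik Standard Time standard time.
The standard-time date in Casvik Standard Time, 21 February 2023, falls between 20 February and 3 September, so daylight saving is in effect and Casvik Standard Time is at UTC−00:45.
13:45 UTC − 0h45m = 13:00 Casvik Standard Time.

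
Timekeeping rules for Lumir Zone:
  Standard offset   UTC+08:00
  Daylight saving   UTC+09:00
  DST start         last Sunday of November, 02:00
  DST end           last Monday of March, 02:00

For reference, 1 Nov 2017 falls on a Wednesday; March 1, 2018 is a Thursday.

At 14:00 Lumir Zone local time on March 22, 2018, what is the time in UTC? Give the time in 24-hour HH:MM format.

1 November 2017 is a Wednesday, so Sundays fall on 5, 12, 19, 26; the last is November 26.
1 March 2018 is a Thursday, so Mondays fall on 5, 12, 19, 26; the last is March 26.
Daylight saving runs 26 November 2017 – 26 March 2018; March 22, 2018 is inside that window, so Lumir Zone is at UTC+09:00.
14:00 local − 9h = 05:00 UTC.

05:00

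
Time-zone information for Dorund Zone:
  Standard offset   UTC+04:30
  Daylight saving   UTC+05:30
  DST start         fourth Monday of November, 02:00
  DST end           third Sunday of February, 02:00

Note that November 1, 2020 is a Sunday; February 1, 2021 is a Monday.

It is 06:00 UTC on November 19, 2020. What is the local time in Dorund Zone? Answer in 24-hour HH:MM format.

1 November 2020 is a Sunday, so the first Monday is November 2 and the fourth is November 23.
1 February 2021 is a Monday, so the first Sunday is February 7 and the third is February 21.
At the standard offset (UTC+04:30), 06:00 UTC + 4h30m = 10:30 Dorund Zone standard time.
The standard-time date in Dorund Zone, November 19, 2020, is outside the daylight-saving period (23 November 2020 – 21 February 2021), so Dorund Zone is on standard time, UTC+04:30.
06:00 UTC + 4h30m = 10:30 local.

10:30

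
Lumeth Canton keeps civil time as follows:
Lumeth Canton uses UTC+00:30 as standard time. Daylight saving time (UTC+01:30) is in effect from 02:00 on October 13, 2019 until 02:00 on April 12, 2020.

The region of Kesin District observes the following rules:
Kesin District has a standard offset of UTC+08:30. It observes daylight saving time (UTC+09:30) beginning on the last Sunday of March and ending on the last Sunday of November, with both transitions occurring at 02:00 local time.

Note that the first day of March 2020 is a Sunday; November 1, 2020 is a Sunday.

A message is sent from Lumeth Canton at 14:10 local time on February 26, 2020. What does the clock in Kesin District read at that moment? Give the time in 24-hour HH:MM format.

21:10

February 26, 2020 lies within the daylight-saving period (13 October 2019 – 12 April 2020), so Lumeth Canton is on daylight time, UTC+01:30.
14:10 Lumeth Canton − 1h30m = 12:40 UTC.
1 March 2020 is a Sunday, so Sundays fall on 1, 8, 15, 22, 29; the last is March 29.
1 November 2020 is a Sunday, so Sundays fall on 1, 8, 15, 22, 29; the last is November 29.
At the standard offset (UTC+08:30), 12:40 UTC + 8h30m = 21:10 Kesin District standard time.
The standard-time date in Kesin District, February 26, 2020, is outside the daylight-saving period (29 March – 29 November), so Kesin District is on standard time, UTC+08:30.
12:40 UTC + 8h30m = 21:10 Kesin District.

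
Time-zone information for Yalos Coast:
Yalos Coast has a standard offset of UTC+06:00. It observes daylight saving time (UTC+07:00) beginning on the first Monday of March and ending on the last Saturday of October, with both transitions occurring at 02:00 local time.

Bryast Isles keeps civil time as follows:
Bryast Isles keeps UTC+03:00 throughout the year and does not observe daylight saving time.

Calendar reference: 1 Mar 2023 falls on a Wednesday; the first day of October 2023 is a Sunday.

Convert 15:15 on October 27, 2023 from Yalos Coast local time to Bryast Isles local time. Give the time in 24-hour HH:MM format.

1 March 2023 is a Wednesday, so the first Monday is March 6.
1 October 2023 is a Sunday, so Saturdays fall on 7, 14, 21, 28; the last is October 28.
Daylight saving runs 6 March – 28 October; October 27, 2023 is inside that window, so Yalos Coast is at UTC+07:00.
15:15 Yalos Coast − 7h = 08:15 UTC.
Bryast Isles has no daylight saving, so its offset is UTC+03:00 year-round.
08:15 UTC + 3h = 11:15 Bryast Isles.

11:15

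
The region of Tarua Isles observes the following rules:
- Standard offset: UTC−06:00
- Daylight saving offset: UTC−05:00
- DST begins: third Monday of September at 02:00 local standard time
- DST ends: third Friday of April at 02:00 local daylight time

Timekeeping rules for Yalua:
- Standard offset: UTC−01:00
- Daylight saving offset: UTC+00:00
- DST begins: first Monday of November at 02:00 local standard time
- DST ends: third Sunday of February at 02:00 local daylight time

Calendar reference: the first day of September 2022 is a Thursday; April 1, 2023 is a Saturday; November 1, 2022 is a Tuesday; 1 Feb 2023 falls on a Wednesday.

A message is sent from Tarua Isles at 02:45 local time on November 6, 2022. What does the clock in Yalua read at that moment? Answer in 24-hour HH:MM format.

1 September 2022 is a Thursday, so the first Monday is September 5 and the third is September 19.
1 April 2023 is a Saturday, so the first Friday is April 7 and the third is April 21.
November 6, 2022 falls between 19 September 2022 and 21 April 2023, so daylight saving is in effect and Tarua Isles is at UTC−05:00.
02:45 Tarua Isles + 5h = 07:45 UTC.
1 November 2022 is a Tuesday, so the first Monday is November 7.
1 February 2023 is a Wednesday, so the first Sunday is February 5 and the third is February 19.
At the standard offset (UTC−01:00), 07:45 UTC − 1h = 06:45 Yalua standard time.
The standard-time date in Yalua, November 6, 2022, does not fall between 7 November 2022 and 19 February 2023, so daylight saving is not in effect and Yalua is at UTC−01:00.
07:45 UTC − 1h = 06:45 Yalua.

06:45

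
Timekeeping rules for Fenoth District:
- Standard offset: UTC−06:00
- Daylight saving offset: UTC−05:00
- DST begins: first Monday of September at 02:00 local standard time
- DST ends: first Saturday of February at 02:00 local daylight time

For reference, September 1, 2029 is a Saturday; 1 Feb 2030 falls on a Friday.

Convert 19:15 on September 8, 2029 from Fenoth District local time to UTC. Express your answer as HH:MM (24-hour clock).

00:15

1 September 2029 is a Saturday, so the first Monday is September 3.
1 February 2030 is a Friday, so the first Saturday is February 2.
Daylight saving runs 3 September 2029 – 2 February 2030; September 8, 2029 is inside that window, so Fenoth District is at UTC−05:00.
19:15 local + 5h = 00:15 UTC (rolling into the next day, 9 September 2029).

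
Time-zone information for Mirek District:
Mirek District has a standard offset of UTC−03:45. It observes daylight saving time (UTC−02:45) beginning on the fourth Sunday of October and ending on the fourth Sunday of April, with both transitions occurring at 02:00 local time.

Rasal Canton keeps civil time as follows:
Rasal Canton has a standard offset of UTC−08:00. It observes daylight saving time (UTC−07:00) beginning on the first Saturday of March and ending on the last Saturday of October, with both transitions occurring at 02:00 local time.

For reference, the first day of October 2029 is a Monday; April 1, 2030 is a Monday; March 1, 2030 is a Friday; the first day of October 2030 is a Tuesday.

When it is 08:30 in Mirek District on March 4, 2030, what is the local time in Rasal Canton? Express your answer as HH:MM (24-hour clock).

04:15

1 October 2029 is a Monday, so the first Sunday is October 7 and the fourth is October 28.
1 April 2030 is a Monday, so the first Sunday is April 7 and the fourth is April 28.
March 4, 2030 falls between 28 October 2029 and 28 April 2030, so daylight saving is in effect and Mirek District is at UTC−02:45.
08:30 Mirek District + 2h45m = 11:15 UTC.
1 March 2030 is a Friday, so the first Saturday is March 2.
1 October 2030 is a Tuesday, so Saturdays fall on 5, 12, 19, 26; the last is October 26.
At the standard offset (UTC−08:00), 11:15 UTC − 8h = 03:15 Rasal Canton standard time.
The standard-time date in Rasal Canton, March 4, 2030, falls between 2 March and 26 October, so daylight saving is in effect and Rasal Canton is at UTC−07:00.
11:15 UTC − 7h = 04:15 Rasal Canton.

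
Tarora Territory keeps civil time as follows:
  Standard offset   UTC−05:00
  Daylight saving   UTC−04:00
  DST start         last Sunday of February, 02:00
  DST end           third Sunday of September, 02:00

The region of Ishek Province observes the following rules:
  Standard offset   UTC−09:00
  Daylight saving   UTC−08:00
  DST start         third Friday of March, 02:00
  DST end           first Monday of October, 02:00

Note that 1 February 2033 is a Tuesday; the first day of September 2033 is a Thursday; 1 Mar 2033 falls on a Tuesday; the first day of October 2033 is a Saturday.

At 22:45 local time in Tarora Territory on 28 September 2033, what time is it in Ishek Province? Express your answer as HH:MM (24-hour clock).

1 February 2033 is a Tuesday, so Sundays fall on 6, 13, 20, 27; the last is February 27.
1 September 2033 is a Thursday, so the first Sunday is September 4 and the third is September 18.
Daylight saving runs 27 February – 18 September; 28 September 2033 is outside that window, so Tarora Territory is on standard time at UTC−05:00.
22:45 Tarora Territory + 5h = 03:45 UTC (rolling into the next day, 29 September 2033).
1 March 2033 is a Tuesday, so the first Friday is March 4 and the third is March 18.
1 October 2033 is a Saturday, so the first Monday is October 3.
At the standard offset (UTC−09:00), 03:45 UTC − 9h = 18:45 Ishek Province standard time (rolling into the previous day, 28 September 2033).
Daylight saving runs 18 March – 3 October; the standard-time date in Ishek Province, 28 September 2033, is inside that window, so Ishek Province is at UTC−08:00.
03:45 UTC − 8h = 19:45 Ishek Province (rolling into the previous day, 28 September 2033).

19:45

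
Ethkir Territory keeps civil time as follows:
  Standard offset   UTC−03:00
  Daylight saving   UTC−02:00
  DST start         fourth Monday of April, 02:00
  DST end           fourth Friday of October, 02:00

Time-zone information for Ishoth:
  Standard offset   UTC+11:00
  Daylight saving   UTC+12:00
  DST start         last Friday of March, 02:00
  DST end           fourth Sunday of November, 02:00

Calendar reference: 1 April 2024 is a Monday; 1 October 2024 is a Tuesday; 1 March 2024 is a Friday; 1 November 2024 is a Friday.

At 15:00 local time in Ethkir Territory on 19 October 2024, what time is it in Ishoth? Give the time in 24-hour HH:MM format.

05:00

1 April 2024 is a Monday, so the first Monday is April 1 and the fourth is April 22.
1 October 2024 is a Tuesday, so the first Friday is October 4 and the fourth is October 25.
19 October 2024 falls between 22 April and 25 October, so daylight saving is in effect and Ethkir Territory is at UTC−02:00.
15:00 Ethkir Territory + 2h = 17:00 UTC.
1 March 2024 is a Friday, so Fridays fall on 1, 8, 15, 22, 29; the last is March 29.
1 November 2024 is a Friday, so the first Sunday is November 3 and the fourth is November 24.
At the standard offset (UTC+11:00), 17:00 UTC + 11h = 04:00 Ishoth standard time (rolling into the next day, 20 October 2024).
The standard-time date in Ishoth, 20 October 2024, lies within the daylight-saving period (29 March – 24 November), so Ishoth is on daylight time, UTC+12:00.
17:00 UTC + 12h = 05:00 Ishoth (rolling into the next day, 20 October 2024).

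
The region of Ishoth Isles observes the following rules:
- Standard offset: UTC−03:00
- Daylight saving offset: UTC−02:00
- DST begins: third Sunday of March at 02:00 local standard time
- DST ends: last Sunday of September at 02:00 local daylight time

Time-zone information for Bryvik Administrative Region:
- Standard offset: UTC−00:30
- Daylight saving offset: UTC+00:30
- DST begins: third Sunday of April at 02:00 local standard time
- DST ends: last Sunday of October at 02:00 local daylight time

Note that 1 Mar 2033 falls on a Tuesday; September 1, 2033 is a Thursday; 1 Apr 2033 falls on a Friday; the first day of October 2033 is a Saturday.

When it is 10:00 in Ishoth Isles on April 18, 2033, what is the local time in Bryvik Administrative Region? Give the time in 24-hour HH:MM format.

1 March 2033 is a Tuesday, so the first Sunday is March 6 and the third is March 20.
1 September 2033 is a Thursday, so Sundays fall on 4, 11, 18, 25; the last is September 25.
April 18, 2033 falls between 20 March and 25 September, so daylight saving is in effect and Ishoth Isles is at UTC−02:00.
10:00 Ishoth Isles + 2h = 12:00 UTC.
1 April 2033 is a Friday, so the first Sunday is April 3 and the third is April 17.
1 October 2033 is a Saturday, so Sundays fall on 2, 9, 16, 23, 30; the last is October 30.
At the standard offset (UTC−00:30), 12:00 UTC − 0h30m = 11:30 Bryvik Administrative Region standard time.
The standard-time date in Bryvik Administrative Region, April 18, 2033, lies within the daylight-saving period (17 April – 30 October), so Bryvik Administrative Region is on daylight time, UTC+00:30.
12:00 UTC + 0h30m = 12:30 Bryvik Administrative Region.

12:30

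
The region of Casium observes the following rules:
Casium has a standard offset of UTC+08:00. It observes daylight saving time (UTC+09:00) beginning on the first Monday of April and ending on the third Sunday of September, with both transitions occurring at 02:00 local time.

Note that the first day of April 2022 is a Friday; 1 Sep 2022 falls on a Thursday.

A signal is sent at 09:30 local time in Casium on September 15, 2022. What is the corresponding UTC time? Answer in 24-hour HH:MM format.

1 April 2022 is a Friday, so the first Monday is April 4.
1 September 2022 is a Thursday, so the first Sunday is September 4 and the third is September 18.
Daylight saving runs 4 April – 18 September; September 15, 2022 is inside that window, so Casium is at UTC+09:00.
09:30 local − 9h = 00:30 UTC.

00:30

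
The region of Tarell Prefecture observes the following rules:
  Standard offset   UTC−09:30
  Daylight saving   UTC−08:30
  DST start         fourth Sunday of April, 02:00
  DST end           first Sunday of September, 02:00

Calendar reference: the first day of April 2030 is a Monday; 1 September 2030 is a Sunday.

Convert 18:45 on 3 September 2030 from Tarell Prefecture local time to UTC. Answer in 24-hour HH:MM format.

1 April 2030 is a Monday, so the first Sunday is April 7 and the fourth is April 28.
1 September 2030 is a Sunday, so the first Sunday is September 1.
3 September 2030 is outside the daylight-saving period (28 April – 1 September), so Tarell Prefecture is on standard time, UTC−09:30.
18:45 local + 9h30m = 04:15 UTC (rolling into the next day, 4 September 2030).

04:15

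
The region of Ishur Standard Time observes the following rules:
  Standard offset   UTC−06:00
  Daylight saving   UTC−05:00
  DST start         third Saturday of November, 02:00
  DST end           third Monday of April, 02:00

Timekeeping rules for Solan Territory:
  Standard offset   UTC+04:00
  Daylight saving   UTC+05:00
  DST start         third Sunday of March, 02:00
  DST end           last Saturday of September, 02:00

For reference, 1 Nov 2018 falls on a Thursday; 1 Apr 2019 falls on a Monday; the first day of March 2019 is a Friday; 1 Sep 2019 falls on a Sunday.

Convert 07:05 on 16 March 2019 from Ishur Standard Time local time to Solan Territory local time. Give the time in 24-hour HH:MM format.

1 November 2018 is a Thursday, so the first Saturday is November 3 and the third is November 17.
1 April 2019 is a Monday, so the first Monday is April 1 and the third is April 15.
Daylight saving runs 17 November 2018 – 15 April 2019; 16 March 2019 is inside that window, so Ishur Standard Time is at UTC−05:00.
07:05 Ishur Standard Time + 5h = 12:05 UTC.
1 March 2019 is a Friday, so the first Sunday is March 3 and the third is March 17.
1 September 2019 is a Sunday, so Saturdays fall on 7, 14, 21, 28; the last is September 28.
At the standard offset (UTC+04:00), 12:05 UTC + 4h = 16:05 Solan Territory standard time.
The standard-time date in Solan Territory, 16 March 2019, does not fall between 17 March and 28 September, so daylight saving is not in effect and Solan Territory is at UTC+04:00.
12:05 UTC + 4h = 16:05 Solan Territory.

16:05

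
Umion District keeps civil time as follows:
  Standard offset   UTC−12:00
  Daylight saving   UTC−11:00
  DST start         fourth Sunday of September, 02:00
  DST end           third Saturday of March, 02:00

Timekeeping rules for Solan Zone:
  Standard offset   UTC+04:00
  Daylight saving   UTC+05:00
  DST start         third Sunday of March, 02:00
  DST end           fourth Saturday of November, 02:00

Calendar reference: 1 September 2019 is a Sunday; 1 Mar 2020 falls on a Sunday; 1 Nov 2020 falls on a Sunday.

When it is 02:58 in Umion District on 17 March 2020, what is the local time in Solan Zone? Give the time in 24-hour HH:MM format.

18:58

1 September 2019 is a Sunday, so the first Sunday is September 1 and the fourth is September 22.
1 March 2020 is a Sunday, so the first Saturday is March 7 and the third is March 21.
17 March 2020 falls between 22 September 2019 and 21 March 2020, so daylight saving is in effect and Umion District is at UTC−11:00.
02:58 Umion District + 11h = 13:58 UTC.
1 March 2020 is a Sunday, so the first Sunday is March 1 and the third is March 15.
1 November 2020 is a Sunday, so the first Saturday is November 7 and the fourth is November 28.
At the standard offset (UTC+04:00), 13:58 UTC + 4h = 17:58 Solan Zone standard time.
Daylight saving runs 15 March – 28 November; the standard-time date in Solan Zone, 17 March 2020, is inside that window, so Solan Zone is at UTC+05:00.
13:58 UTC + 5h = 18:58 Solan Zone.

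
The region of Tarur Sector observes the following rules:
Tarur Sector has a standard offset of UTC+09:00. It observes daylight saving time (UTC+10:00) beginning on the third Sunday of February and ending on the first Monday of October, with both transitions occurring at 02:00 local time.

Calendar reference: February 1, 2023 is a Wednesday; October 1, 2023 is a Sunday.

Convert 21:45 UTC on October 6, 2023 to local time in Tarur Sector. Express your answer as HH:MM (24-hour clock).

1 February 2023 is a Wednesday, so the first Sunday is February 5 and the third is February 19.
1 October 2023 is a Sunday, so the first Monday is October 2.
At the standard offset (UTC+09:00), 21:45 UTC + 9h = 06:45 Tarur Sector standard time (rolling into the next day, 7 October 2023).
Daylight saving runs 19 February – 2 October; the standard-time date in Tarur Sector, October 7, 2023, is outside that window, so Tarur Sector is on standard time at UTC+09:00.
21:45 UTC + 9h = 06:45 local (rolling into the next day, 7 October 2023).

06:45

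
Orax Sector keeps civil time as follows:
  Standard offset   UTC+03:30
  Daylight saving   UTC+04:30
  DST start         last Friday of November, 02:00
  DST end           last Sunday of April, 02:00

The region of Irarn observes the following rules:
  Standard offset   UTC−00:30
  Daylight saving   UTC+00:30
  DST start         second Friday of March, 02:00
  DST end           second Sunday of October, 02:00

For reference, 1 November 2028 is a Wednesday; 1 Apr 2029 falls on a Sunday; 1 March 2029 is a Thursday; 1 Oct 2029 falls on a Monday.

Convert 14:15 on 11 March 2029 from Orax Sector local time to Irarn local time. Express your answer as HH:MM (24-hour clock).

10:15

1 November 2028 is a Wednesday, so Fridays fall on 3, 10, 17, 24; the last is November 24.
1 April 2029 is a Sunday, so Sundays fall on 1, 8, 15, 22, 29; the last is April 29.
Daylight saving runs 24 November 2028 – 29 April 2029; 11 March 2029 is inside that window, so Orax Sector is at UTC+04:30.
14:15 Orax Sector − 4h30m = 09:45 UTC.
1 March 2029 is a Thursday, so the first Friday is March 2 and the second is March 9.
1 October 2029 is a Monday, so the first Sunday is October 7 and the second is October 14.
At the standard offset (UTC−00:30), 09:45 UTC − 0h30m = 09:15 Irarn standard time.
The standard-time date in Irarn, 11 March 2029, lies within the daylight-saving period (9 March – 14 October), so Irarn is on daylight time, UTC+00:30.
09:45 UTC + 0h30m = 10:15 Irarn.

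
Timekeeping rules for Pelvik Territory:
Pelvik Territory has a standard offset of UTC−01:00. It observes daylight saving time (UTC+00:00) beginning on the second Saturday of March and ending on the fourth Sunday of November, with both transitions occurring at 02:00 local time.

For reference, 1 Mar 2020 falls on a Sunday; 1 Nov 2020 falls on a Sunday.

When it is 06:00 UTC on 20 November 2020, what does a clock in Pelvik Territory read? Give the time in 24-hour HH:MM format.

1 March 2020 is a Sunday, so the first Saturday is March 7 and the second is March 14.
1 November 2020 is a Sunday, so the first Sunday is November 1 and the fourth is November 22.
At the standard offset (UTC−01:00), 06:00 UTC − 1h = 05:00 Pelvik Territory standard time.
The standard-time date in Pelvik Territory, 20 November 2020, lies within the daylight-saving period (14 March – 22 November), so Pelvik Territory is on daylight time, UTC+00:00.
06:00 UTC + 0h = 06:00 local.

06:00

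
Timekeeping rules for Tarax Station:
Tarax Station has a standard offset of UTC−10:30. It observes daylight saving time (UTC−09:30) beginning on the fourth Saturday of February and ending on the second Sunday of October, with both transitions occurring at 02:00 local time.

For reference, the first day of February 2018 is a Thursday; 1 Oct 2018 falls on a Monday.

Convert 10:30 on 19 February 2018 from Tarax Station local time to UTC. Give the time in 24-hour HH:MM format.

21:00

1 February 2018 is a Thursday, so the first Saturday is February 3 and the fourth is February 24.
1 October 2018 is a Monday, so the first Sunday is October 7 and the second is October 14.
19 February 2018 is outside the daylight-saving period (24 February – 14 October), so Tarax Station is on standard time, UTC−10:30.
10:30 local + 10h30m = 21:00 UTC.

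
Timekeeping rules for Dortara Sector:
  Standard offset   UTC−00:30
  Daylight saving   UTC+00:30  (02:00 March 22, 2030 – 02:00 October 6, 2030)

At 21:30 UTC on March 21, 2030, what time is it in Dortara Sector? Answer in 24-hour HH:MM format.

At the standard offset (UTC−00:30), 21:30 UTC − 0h30m = 21:00 Dortara Sector standard time.
Daylight saving runs 22 March – 6 October; the standard-time date in Dortara Sector, March 21, 2030, is outside that window, so Dortara Sector is on standard time at UTC−00:30.
21:30 UTC − 0h30m = 21:00 local.

21:00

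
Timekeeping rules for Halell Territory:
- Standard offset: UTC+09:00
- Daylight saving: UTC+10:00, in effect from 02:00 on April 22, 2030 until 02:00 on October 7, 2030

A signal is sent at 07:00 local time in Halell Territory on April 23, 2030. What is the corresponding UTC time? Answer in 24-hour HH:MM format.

Daylight saving runs 22 April – 7 October; April 23, 2030 is inside that window, so Halell Territory is at UTC+10:00.
07:00 local − 10h = 21:00 UTC (rolling into the previous day, 22 April 2030).

21:00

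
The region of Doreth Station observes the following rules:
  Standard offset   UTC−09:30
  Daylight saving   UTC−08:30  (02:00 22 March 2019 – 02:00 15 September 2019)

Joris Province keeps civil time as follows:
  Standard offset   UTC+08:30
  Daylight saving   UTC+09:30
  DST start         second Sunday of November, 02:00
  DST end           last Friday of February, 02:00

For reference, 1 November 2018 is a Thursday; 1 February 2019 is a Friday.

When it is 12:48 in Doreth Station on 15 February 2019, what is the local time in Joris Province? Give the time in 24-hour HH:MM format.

07:48

15 February 2019 is outside the daylight-saving period (22 March – 15 September), so Doreth Station is on standard time, UTC−09:30.
12:48 Doreth Station + 9h30m = 22:18 UTC.
1 November 2018 is a Thursday, so the first Sunday is November 4 and the second is November 11.
1 February 2019 is a Friday, so Fridays fall on 1, 8, 15, 22; the last is February 22.
At the standard offset (UTC+08:30), 22:18 UTC + 8h30m = 06:48 Joris Province standard time (rolling into the next day, 16 February 2019).
The standard-time date in Joris Province, 16 February 2019, falls between 11 November 2018 and 22 February 2019, so daylight saving is in effect and Joris Province is at UTC+09:30.
22:18 UTC + 9h30m = 07:48 Joris Province (rolling into the next day, 16 February 2019).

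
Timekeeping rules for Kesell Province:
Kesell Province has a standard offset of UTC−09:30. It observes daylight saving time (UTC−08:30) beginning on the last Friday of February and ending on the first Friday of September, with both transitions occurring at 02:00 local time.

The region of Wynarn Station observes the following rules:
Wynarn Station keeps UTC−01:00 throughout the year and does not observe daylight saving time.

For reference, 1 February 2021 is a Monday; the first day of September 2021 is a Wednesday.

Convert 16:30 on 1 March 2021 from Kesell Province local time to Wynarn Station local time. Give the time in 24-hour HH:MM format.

1 February 2021 is a Monday, so Fridays fall on 5, 12, 19, 26; the last is February 26.
1 September 2021 is a Wednesday, so the first Friday is September 3.
Daylight saving runs 26 February – 3 September; 1 March 2021 is inside that window, so Kesell Province is at UTC−08:30.
16:30 Kesell Province + 8h30m = 01:00 UTC (rolling into the next day, 2 March 2021).
Wynarn Station has no daylight saving, so its offset is UTC−01:00 year-round.
01:00 UTC − 1h = 00:00 Wynarn Station.

00:00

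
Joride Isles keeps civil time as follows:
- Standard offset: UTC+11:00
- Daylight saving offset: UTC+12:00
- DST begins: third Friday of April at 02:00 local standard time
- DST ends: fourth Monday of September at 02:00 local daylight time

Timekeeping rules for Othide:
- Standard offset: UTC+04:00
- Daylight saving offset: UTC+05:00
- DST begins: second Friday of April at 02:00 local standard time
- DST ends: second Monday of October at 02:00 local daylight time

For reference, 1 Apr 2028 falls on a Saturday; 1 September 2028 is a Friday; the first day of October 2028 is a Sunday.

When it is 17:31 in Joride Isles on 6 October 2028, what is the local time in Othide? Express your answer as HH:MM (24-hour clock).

1 April 2028 is a Saturday, so the first Friday is April 7 and the third is April 21.
1 September 2028 is a Friday, so the first Monday is September 4 and the fourth is September 25.
6 October 2028 does not fall between 21 April and 25 September, so daylight saving is not in effect and Joride Isles is at UTC+11:00.
17:31 Joride Isles − 11h = 06:31 UTC.
1 April 2028 is a Saturday, so the first Friday is April 7 and the second is April 14.
1 October 2028 is a Sunday, so the first Monday is October 2 and the second is October 9.
At the standard offset (UTC+04:00), 06:31 UTC + 4h = 10:31 Othide standard time.
The standard-time date in Othide, 6 October 2028, lies within the daylight-saving period (14 April – 9 October), so Othide is on daylight time, UTC+05:00.
06:31 UTC + 5h = 11:31 Othide.

11:31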